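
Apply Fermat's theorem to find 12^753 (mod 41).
By Fermat: 12^{40} ≡ 1 (mod 41). 753 ≡ 33 (mod 40). So 12^{753} ≡ 12^{33} ≡ 28 (mod 41)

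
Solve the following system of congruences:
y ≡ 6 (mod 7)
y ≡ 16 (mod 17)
118

Using the Chinese Remainder Theorem:
M = product of moduli = 119
For equation 1: M_1 = 17, 17 ≡ 3 (mod 7), inverse of 17 mod 7 is 5 (check: 3 × 5 = 15 ≡ 1 (mod 7))
For equation 2: M_2 = 7, 7 ≡ 7 (mod 17), inverse of 7 mod 17 is 5 (check: 7 × 5 = 35 ≡ 1 (mod 17))
Combine: y ≡ Σ r_i×M_i×(M_i⁻¹ mod m_i) = 6×17×5 + 16×7×5 = 510 + 560 = 1070
1070 mod 119 = 118
y ≡ 118 (mod 119)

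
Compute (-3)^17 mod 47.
Using repeated squaring. (-3) ≡ 44 (mod 47). 17 = 16 + 1 (binary 10001). Repeated squaring mod 47: 44^1 ≡ 44; 44^2 ≡ 44² = 1936 ≡ 9; 44^4 ≡ 9² = 81 ≡ 34; 44^8 ≡ 34² = 1156 ≡ 28; 44^16 ≡ 28² = 784 ≡ 32. Multiply: (-3)^17 ≡ 44^16 × 44^1 ≡ 32 × 44 (mod 47): 32 × 44 = 1408 ≡ 45. So (-3)^17 ≡ 45 (mod 47).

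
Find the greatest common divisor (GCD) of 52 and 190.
2

Using the Euclidean algorithm:
52 = 0 × 190 + 52
190 = 3 × 52 + 34
52 = 1 × 34 + 18
34 = 1 × 18 + 16
18 = 1 × 16 + 2
16 = 8 × 2 + 0

GCD(52, 190) = 2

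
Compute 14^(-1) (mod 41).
14^(-1) ≡ 3 (mod 41). Verification: 14 × 3 = 42 ≡ 1 (mod 41)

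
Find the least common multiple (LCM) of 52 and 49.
2548

First find GCD(52, 49) using the Euclidean algorithm:
52 = 1 × 49 + 3
49 = 16 × 3 + 1
3 = 3 × 1 + 0
GCD(52, 49) = 1

LCM formula: LCM(a, b) = (a × b) / GCD(a, b)
LCM(52, 49) = (52 × 49) / 1
LCM(52, 49) = 2548 / 1
LCM(52, 49) = 2548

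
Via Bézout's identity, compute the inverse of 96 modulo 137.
Extended GCD: 96(10) + 137(-7) = 1. So 96^(-1) ≡ 10 ≡ 10 (mod 137). Verify: 96 × 10 = 960 ≡ 1 (mod 137)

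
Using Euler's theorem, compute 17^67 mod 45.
By Euler: 17^{24} ≡ 1 (mod 45) since gcd(17, 45) = 1. 67 = 2×24 + 19. So 17^{67} ≡ 17^{19} ≡ 8 (mod 45)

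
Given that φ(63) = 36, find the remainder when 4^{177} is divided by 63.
By Euler: 4^{36} ≡ 1 (mod 63) since gcd(4, 63) = 1. 177 = 4×36 + 33. So 4^{177} ≡ 4^{33} ≡ 1 (mod 63)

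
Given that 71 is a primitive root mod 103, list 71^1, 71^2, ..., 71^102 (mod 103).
g^1, g^2, ..., g^{102} mod 103: {71, 97, 89, 36, 84, 93, 11, 60, 37, 52, 87, 100, 96, 18, 42, 98, 57, 30, 70, 26, 95, 50, 48, 9, 21, 49, 80, 15, 35, 13, 99, 25, 24, 56, 62, 76, 40, 59, 69, 58, 101, 64, 12, 28, 31, 38, 20, 81, 86, 29, 102, 32, 6, 14, 67, 19, 10, 92, 43, 66, 51, 16, 3, 7, 85, 61, 5, 46, 73, 33, 77, 8, 53, 55, 94, 82, 54, 23, 88, 68, 90, 4, 78, 79, 47, 41, 27, 63, 44, 34, 45, 2, 39, 91, 75, 72, 65, 83, 22, 17, 74, 1}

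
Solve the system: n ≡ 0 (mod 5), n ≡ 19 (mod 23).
M = 5 × 23 = 115. M₁ = 23, y₁ ≡ 2 (mod 5). M₂ = 5, y₂ ≡ 14 (mod 23). n = 0×23×2 + 19×5×14 ≡ 65 (mod 115)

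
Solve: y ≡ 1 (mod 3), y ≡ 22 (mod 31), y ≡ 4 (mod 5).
M = 3 × 31 × 5 = 465. M₁ = 155, y₁ ≡ 2 (mod 3). M₂ = 15, y₂ ≡ 29 (mod 31). M₃ = 93, y₃ ≡ 2 (mod 5). y = 1×155×2 + 22×15×29 + 4×93×2 ≡ 394 (mod 465)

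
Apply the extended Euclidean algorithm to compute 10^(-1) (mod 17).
Extended GCD: 10(-5) + 17(3) = 1. So 10^(-1) ≡ 12 ≡ 12 (mod 17). Verify: 10 × 12 = 120 ≡ 1 (mod 17)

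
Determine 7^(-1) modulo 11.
7^(-1) ≡ 8 (mod 11). Verification: 7 × 8 = 56 ≡ 1 (mod 11)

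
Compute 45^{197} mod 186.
165

Using successive squaring:
Binary expansion of 197: 11000101
Powers of 45 mod 186 (each is the square of the previous):
  45^1 ≡ 45 (mod 186)
  45^2 ≡ 45² = 2025 ≡ 165 (mod 186)
  45^4 ≡ 165² = 27225 ≡ 69 (mod 186)
  45^8 ≡ 69² = 4761 ≡ 111 (mod 186)
  45^16 ≡ 111² = 12321 ≡ 45 (mod 186)
  45^32 ≡ 45² = 2025 ≡ 165 (mod 186)
  45^64 ≡ 165² = 27225 ≡ 69 (mod 186)
  45^128 ≡ 69² = 4761 ≡ 111 (mod 186)
197 = 128 + 64 + 4 + 1, so 45^197 = 45^128 × 45^64 × 45^4 × 45^1 ≡ 111 × 69 × 69 × 45 (mod 186)
Multiplying step by step:
  111 × 69 = 7659 ≡ 33 (mod 186)
  33 × 69 = 2277 ≡ 45 (mod 186)
  45 × 45 = 2025 ≡ 165 (mod 186)
Result: 45^197 ≡ 165 (mod 186)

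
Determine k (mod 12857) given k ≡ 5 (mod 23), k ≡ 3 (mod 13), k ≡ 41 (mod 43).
5502

Using the Chinese Remainder Theorem:
M = product of moduli = 12857
For equation 1: M_1 = 559, 559 ≡ 7 (mod 23), inverse of 559 mod 23 is 10 (check: 7 × 10 = 70 ≡ 1 (mod 23))
For equation 2: M_2 = 989, 989 ≡ 1 (mod 13), inverse of 989 mod 13 is 1 (check: 1 × 1 = 1 ≡ 1 (mod 13))
For equation 3: M_3 = 299, 299 ≡ 41 (mod 43), inverse of 299 mod 43 is 21 (check: 41 × 21 = 861 ≡ 1 (mod 43))
Combine: k ≡ Σ r_i×M_i×(M_i⁻¹ mod m_i) = 5×559×10 + 3×989×1 + 41×299×21 = 27950 + 2967 + 257439 = 288356
288356 mod 12857 = 5502
k ≡ 5502 (mod 12857)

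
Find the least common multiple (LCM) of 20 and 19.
380

First find GCD(20, 19) using the Euclidean algorithm:
20 = 1 × 19 + 1
19 = 19 × 1 + 0
GCD(20, 19) = 1

LCM formula: LCM(a, b) = (a × b) / GCD(a, b)
LCM(20, 19) = (20 × 19) / 1
LCM(20, 19) = 380 / 1
LCM(20, 19) = 380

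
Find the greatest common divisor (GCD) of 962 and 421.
1

Using the Euclidean algorithm:
962 = 2 × 421 + 120
421 = 3 × 120 + 61
120 = 1 × 61 + 59
61 = 1 × 59 + 2
59 = 29 × 2 + 1
2 = 2 × 1 + 0

GCD(962, 421) = 1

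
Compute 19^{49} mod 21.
19

Using successive squaring:
Binary expansion of 49: 110001
Powers of 19 mod 21 (each is the square of the previous):
  19^1 ≡ 19 (mod 21)
  19^2 ≡ 19² = 361 ≡ 4 (mod 21)
  19^4 ≡ 4² = 16 ≡ 16 (mod 21)
  19^8 ≡ 16² = 256 ≡ 4 (mod 21)
  19^16 ≡ 4² = 16 ≡ 16 (mod 21)
  19^32 ≡ 16² = 256 ≡ 4 (mod 21)
49 = 32 + 16 + 1, so 19^49 = 19^32 × 19^16 × 19^1 ≡ 4 × 16 × 19 (mod 21)
Multiplying step by step:
  4 × 16 = 64 ≡ 1 (mod 21)
  1 × 19 = 19 ≡ 19 (mod 21)
Result: 19^49 ≡ 19 (mod 21)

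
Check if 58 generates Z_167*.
p - 1 = 166 has prime divisors 2, 83. Check 58^(166/q) mod 167 for each: 58^(166/2) = 58^83 ≡ 1, 58^(166/83) = 58^2 ≡ 24 (mod 167). Since 58^83 ≡ 1 (mod 167), the order of 58 divides 83 (in fact the order is 83) ≠ 166, so it is not a primitive root.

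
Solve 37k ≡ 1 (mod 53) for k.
43

Using Extended Euclidean Algorithm:
gcd(37, 53) = 1
Bezout coefficients: 37 × -10 + 53 × 7 = 1
So 37 × -10 ≡ 1 (mod 53)
The inverse is -10 mod 53 = 43
Verification: 37 × 43 = 1591 = 30 × 53 + 1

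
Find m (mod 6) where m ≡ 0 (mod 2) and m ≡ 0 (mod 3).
M = 2 × 3 = 6. M₁ = 3, y₁ ≡ 1 (mod 2). M₂ = 2, y₂ ≡ 2 (mod 3). m = 0×3×1 + 0×2×2 ≡ 0 (mod 6)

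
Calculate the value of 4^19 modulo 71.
Using repeated squaring. 19 = 16 + 2 + 1 (binary 10011). Repeated squaring mod 71: 4^1 ≡ 4; 4^2 ≡ 4² = 16 ≡ 16; 4^4 ≡ 16² = 256 ≡ 43; 4^8 ≡ 43² = 1849 ≡ 3; 4^16 ≡ 3² = 9 ≡ 9. Multiply: 4^19 = 4^16 × 4^2 × 4^1 ≡ 9 × 16 × 4 (mod 71): 9 × 16 = 144 ≡ 2; 2 × 4 = 8 ≡ 8. So 4^19 ≡ 8 (mod 71).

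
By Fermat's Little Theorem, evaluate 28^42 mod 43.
By Fermat's Little Theorem, 28^{42} ≡ 1 (mod 43) since 43 is prime and gcd(28, 43) = 1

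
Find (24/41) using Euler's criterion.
(24/41) = 24^{20} mod 41 = -1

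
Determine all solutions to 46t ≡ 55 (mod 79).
51

Since gcd(46, 79) = 1 divides 55, a solution exists.
Multiply both sides by the inverse of 46 mod 79:
  46^(-1) mod 79 = 67
  x ≡ 67 × 55 ≡ 3685 ≡ 51 (mod 79)
Verification: 46 × 51 = 2346 = 29 × 79 + 55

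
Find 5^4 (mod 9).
4 = 4 (binary 100). Repeated squaring mod 9: 5^1 ≡ 5; 5^2 ≡ 5² = 25 ≡ 7; 5^4 ≡ 7² = 49 ≡ 4. So 5^4 ≡ 4 (mod 9).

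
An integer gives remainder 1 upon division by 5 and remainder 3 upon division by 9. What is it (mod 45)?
M = 5 × 9 = 45. M₁ = 9, y₁ ≡ 4 (mod 5). M₂ = 5, y₂ ≡ 2 (mod 9). r = 1×9×4 + 3×5×2 ≡ 21 (mod 45). The smallest positive such number is 21.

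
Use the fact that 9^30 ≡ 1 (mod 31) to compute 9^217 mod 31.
By Fermat: 9^{30} ≡ 1 (mod 31). 217 ≡ 7 (mod 30). So 9^{217} ≡ 9^{7} ≡ 10 (mod 31)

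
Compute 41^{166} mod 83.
21

Using successive squaring:
Binary expansion of 166: 10100110
Powers of 41 mod 83 (each is the square of the previous):
  41^1 ≡ 41 (mod 83)
  41^2 ≡ 41² = 1681 ≡ 21 (mod 83)
  41^4 ≡ 21² = 441 ≡ 26 (mod 83)
  41^8 ≡ 26² = 676 ≡ 12 (mod 83)
  41^16 ≡ 12² = 144 ≡ 61 (mod 83)
  41^32 ≡ 61² = 3721 ≡ 69 (mod 83)
  41^64 ≡ 69² = 4761 ≡ 30 (mod 83)
  41^128 ≡ 30² = 900 ≡ 70 (mod 83)
166 = 128 + 32 + 4 + 2, so 41^166 = 41^128 × 41^32 × 41^4 × 41^2 ≡ 70 × 69 × 26 × 21 (mod 83)
Multiplying step by step:
  70 × 69 = 4830 ≡ 16 (mod 83)
  16 × 26 = 416 ≡ 1 (mod 83)
  1 × 21 = 21 ≡ 21 (mod 83)
Result: 41^166 ≡ 21 (mod 83)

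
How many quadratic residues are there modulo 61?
For prime 61, there are (p-1)/2 = (61-1)/2 = 30 quadratic residues (excluding 0).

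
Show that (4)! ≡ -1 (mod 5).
(4)! mod 5 = 4. Since this equals -1 (mod 5), Wilson confirms 5 is prime.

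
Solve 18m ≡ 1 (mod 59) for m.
18^(-1) ≡ 23 (mod 59). Verification: 18 × 23 = 414 ≡ 1 (mod 59)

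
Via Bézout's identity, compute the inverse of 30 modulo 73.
Extended GCD: 30(-17) + 73(7) = 1. So 30^(-1) ≡ 56 ≡ 56 (mod 73). Verify: 30 × 56 = 1680 ≡ 1 (mod 73)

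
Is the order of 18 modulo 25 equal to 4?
Yes, ord_25(18) = 4.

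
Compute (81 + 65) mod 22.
14

(81 + 65) = 146
146 mod 22 = 14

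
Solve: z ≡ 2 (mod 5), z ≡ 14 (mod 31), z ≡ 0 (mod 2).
M = 5 × 31 × 2 = 310. M₁ = 62, y₁ ≡ 3 (mod 5). M₂ = 10, y₂ ≡ 28 (mod 31). M₃ = 155, y₃ ≡ 1 (mod 2). z = 2×62×3 + 14×10×28 + 0×155×1 ≡ 262 (mod 310)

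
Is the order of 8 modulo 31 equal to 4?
No, the actual order is 5, not 4.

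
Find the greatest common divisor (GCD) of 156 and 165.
3

Using the Euclidean algorithm:
156 = 0 × 165 + 156
165 = 1 × 156 + 9
156 = 17 × 9 + 3
9 = 3 × 3 + 0

GCD(156, 165) = 3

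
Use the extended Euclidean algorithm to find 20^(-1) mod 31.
Extended GCD: 20(14) + 31(-9) = 1. So 20^(-1) ≡ 14 ≡ 14 (mod 31). Verify: 20 × 14 = 280 ≡ 1 (mod 31)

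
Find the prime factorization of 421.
421

Divide by primes starting from smallest:
421 ÷ 421 = 1

421 = 421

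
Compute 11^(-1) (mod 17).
11^(-1) ≡ 14 (mod 17). Verification: 11 × 14 = 154 ≡ 1 (mod 17)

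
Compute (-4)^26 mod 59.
Using repeated squaring. (-4) ≡ 55 (mod 59). 26 = 16 + 8 + 2 (binary 11010). Repeated squaring mod 59: 55^1 ≡ 55; 55^2 ≡ 55² = 3025 ≡ 16; 55^4 ≡ 16² = 256 ≡ 20; 55^8 ≡ 20² = 400 ≡ 46; 55^16 ≡ 46² = 2116 ≡ 51. Multiply: (-4)^26 ≡ 55^16 × 55^8 × 55^2 ≡ 51 × 46 × 16 (mod 59): 51 × 46 = 2346 ≡ 45; 45 × 16 = 720 ≡ 12. So (-4)^26 ≡ 12 (mod 59).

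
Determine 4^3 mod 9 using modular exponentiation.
3 = 2 + 1 (binary 11). Repeated squaring mod 9: 4^1 ≡ 4; 4^2 ≡ 4² = 16 ≡ 7. Multiply: 4^3 = 4^2 × 4^1 ≡ 7 × 4 (mod 9): 7 × 4 = 28 ≡ 1. So 4^3 ≡ 1 (mod 9).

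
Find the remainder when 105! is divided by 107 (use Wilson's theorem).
(106)! = (105)! × (106) ≡ -1 (mod 107). So (105)! ≡ -1 × (106)^(-1) ≡ (-1)×(-1) = 1 (mod 107)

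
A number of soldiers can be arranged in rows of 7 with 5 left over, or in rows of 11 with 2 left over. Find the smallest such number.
M = 7 × 11 = 77. M₁ = 11, y₁ ≡ 2 (mod 7). M₂ = 7, y₂ ≡ 8 (mod 11). x = 5×11×2 + 2×7×8 ≡ 68 (mod 77). The smallest positive such number is 68.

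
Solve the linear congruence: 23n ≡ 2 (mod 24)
22

Since gcd(23, 24) = 1 divides 2, a solution exists.
Multiply both sides by the inverse of 23 mod 24:
  23^(-1) mod 24 = 23
  x ≡ 23 × 2 ≡ 46 ≡ 22 (mod 24)
Verification: 23 × 22 = 506 = 21 × 24 + 2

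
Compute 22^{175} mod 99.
22

Using successive squaring:
Binary expansion of 175: 10101111
Powers of 22 mod 99 (each is the square of the previous):
  22^1 ≡ 22 (mod 99)
  22^2 ≡ 22² = 484 ≡ 88 (mod 99)
  22^4 ≡ 88² = 7744 ≡ 22 (mod 99)
  22^8 ≡ 22² = 484 ≡ 88 (mod 99)
  22^16 ≡ 88² = 7744 ≡ 22 (mod 99)
  22^32 ≡ 22² = 484 ≡ 88 (mod 99)
  22^64 ≡ 88² = 7744 ≡ 22 (mod 99)
  22^128 ≡ 22² = 484 ≡ 88 (mod 99)
175 = 128 + 32 + 8 + 4 + 2 + 1, so 22^175 = 22^128 × 22^32 × 22^8 × 22^4 × 22^2 × 22^1 ≡ 88 × 88 × 88 × 22 × 88 × 22 (mod 99)
Multiplying step by step:
  88 × 88 = 7744 ≡ 22 (mod 99)
  22 × 88 = 1936 ≡ 55 (mod 99)
  55 × 22 = 1210 ≡ 22 (mod 99)
  22 × 88 = 1936 ≡ 55 (mod 99)
  55 × 22 = 1210 ≡ 22 (mod 99)
Result: 22^175 ≡ 22 (mod 99)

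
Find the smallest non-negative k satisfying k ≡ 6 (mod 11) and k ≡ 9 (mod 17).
M = 11 × 17 = 187. M₁ = 17, y₁ ≡ 2 (mod 11). M₂ = 11, y₂ ≡ 14 (mod 17). k = 6×17×2 + 9×11×14 ≡ 94 (mod 187)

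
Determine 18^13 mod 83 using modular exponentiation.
Using repeated squaring. 13 = 8 + 4 + 1 (binary 1101). Repeated squaring mod 83: 18^1 ≡ 18; 18^2 ≡ 18² = 324 ≡ 75; 18^4 ≡ 75² = 5625 ≡ 64; 18^8 ≡ 64² = 4096 ≡ 29. Multiply: 18^13 = 18^8 × 18^4 × 18^1 ≡ 29 × 64 × 18 (mod 83): 29 × 64 = 1856 ≡ 30; 30 × 18 = 540 ≡ 42. So 18^13 ≡ 42 (mod 83).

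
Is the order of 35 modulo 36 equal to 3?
No, the actual order is 2, not 3.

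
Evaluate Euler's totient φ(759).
440

Prime factorization: 759 = 3 × 11 × 23
Using the formula φ(n) = n × Π(1 - 1/p) for each prime factor p:
φ(759) = 759 × (1 - 1/3) × (1 - 1/11) × (1 - 1/23)
φ(759) = 440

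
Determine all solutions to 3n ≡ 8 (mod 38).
28

Since gcd(3, 38) = 1 divides 8, a solution exists.
Multiply both sides by the inverse of 3 mod 38:
  3^(-1) mod 38 = 13
  x ≡ 13 × 8 ≡ 104 ≡ 28 (mod 38)
Verification: 3 × 28 = 84 = 2 × 38 + 8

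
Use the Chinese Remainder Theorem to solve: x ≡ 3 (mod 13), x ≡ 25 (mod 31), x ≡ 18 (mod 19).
1823

Using the Chinese Remainder Theorem:
M = product of moduli = 7657
For equation 1: M_1 = 589, 589 ≡ 4 (mod 13), inverse of 589 mod 13 is 10 (check: 4 × 10 = 40 ≡ 1 (mod 13))
For equation 2: M_2 = 247, 247 ≡ 30 (mod 31), inverse of 247 mod 31 is 30 (check: 30 × 30 = 900 ≡ 1 (mod 31))
For equation 3: M_3 = 403, 403 ≡ 4 (mod 19), inverse of 403 mod 19 is 5 (check: 4 × 5 = 20 ≡ 1 (mod 19))
Combine: x ≡ Σ r_i×M_i×(M_i⁻¹ mod m_i) = 3×589×10 + 25×247×30 + 18×403×5 = 17670 + 185250 + 36270 = 239190
239190 mod 7657 = 1823
x ≡ 1823 (mod 7657)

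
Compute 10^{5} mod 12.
4

Using successive squaring:
Binary expansion of 5: 101
Powers of 10 mod 12 (each is the square of the previous):
  10^1 ≡ 10 (mod 12)
  10^2 ≡ 10² = 100 ≡ 4 (mod 12)
  10^4 ≡ 4² = 16 ≡ 4 (mod 12)
5 = 4 + 1, so 10^5 = 10^4 × 10^1 ≡ 4 × 10 (mod 12)
Multiplying step by step:
  4 × 10 = 40 ≡ 4 (mod 12)
Result: 10^5 ≡ 4 (mod 12)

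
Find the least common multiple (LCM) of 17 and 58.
986

First find GCD(17, 58) using the Euclidean algorithm:
17 = 0 × 58 + 17
58 = 3 × 17 + 7
17 = 2 × 7 + 3
7 = 2 × 3 + 1
3 = 3 × 1 + 0
GCD(17, 58) = 1

LCM formula: LCM(a, b) = (a × b) / GCD(a, b)
LCM(17, 58) = (17 × 58) / 1
LCM(17, 58) = 986 / 1
LCM(17, 58) = 986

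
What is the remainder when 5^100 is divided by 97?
Using Fermat: 5^{96} ≡ 1 (mod 97). 100 ≡ 4 (mod 96). So 5^{100} ≡ 5^{4} ≡ 43 (mod 97)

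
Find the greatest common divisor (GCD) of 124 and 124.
124

Using the Euclidean algorithm:
124 = 1 × 124 + 0

GCD(124, 124) = 124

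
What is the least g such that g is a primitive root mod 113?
p - 1 = 112 has prime divisors 2, 7. h is a primitive root mod 113 iff h^(112/q) ≢ 1 (mod 113) for each such q.
h = 2: 2^56 ≡ 1, 2^16 ≡ 109 (mod 113); 2^56 ≡ 1, so not a primitive root.
h = 3: 3^56 ≡ 112, 3^16 ≡ 49 (mod 113); none is 1, so 3 has order 112 and is a primitive root.
The smallest primitive root mod 113 is g = 3.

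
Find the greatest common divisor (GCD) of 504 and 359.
1

Using the Euclidean algorithm:
504 = 1 × 359 + 145
359 = 2 × 145 + 69
145 = 2 × 69 + 7
69 = 9 × 7 + 6
7 = 1 × 6 + 1
6 = 6 × 1 + 0

GCD(504, 359) = 1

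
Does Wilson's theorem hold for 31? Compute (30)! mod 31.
(30)! mod 31 = 30. Since this equals -1 (mod 31), Wilson confirms 31 is prime.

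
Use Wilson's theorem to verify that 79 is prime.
(78)! mod 79 = 78. Since this equals -1 (mod 79), Wilson confirms 79 is prime.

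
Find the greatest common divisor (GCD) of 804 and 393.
3

Using the Euclidean algorithm:
804 = 2 × 393 + 18
393 = 21 × 18 + 15
18 = 1 × 15 + 3
15 = 5 × 3 + 0

GCD(804, 393) = 3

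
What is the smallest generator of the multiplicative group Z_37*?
p - 1 = 36 has prime divisors 2, 3. h is a primitive root mod 37 iff h^(36/q) ≢ 1 (mod 37) for each such q.
h = 2: 2^18 ≡ 36, 2^12 ≡ 26 (mod 37); none is 1, so 2 has order 36 and is a primitive root.
The smallest primitive root mod 37 is g = 2.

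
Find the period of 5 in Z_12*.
Powers of 5 mod 12: 5^1≡5, 5^2≡1. Order = 2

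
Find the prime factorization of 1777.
1777

Divide by primes starting from smallest:
1777 ÷ 1777 = 1

1777 = 1777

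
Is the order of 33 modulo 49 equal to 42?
Yes, ord_49(33) = 42.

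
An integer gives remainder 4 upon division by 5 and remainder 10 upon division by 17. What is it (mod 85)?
M = 5 × 17 = 85. M₁ = 17, y₁ ≡ 3 (mod 5). M₂ = 5, y₂ ≡ 7 (mod 17). n = 4×17×3 + 10×5×7 ≡ 44 (mod 85). The smallest positive such number is 44.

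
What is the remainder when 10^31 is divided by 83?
Using repeated squaring. 31 = 16 + 8 + 4 + 2 + 1 (binary 11111). Repeated squaring mod 83: 10^1 ≡ 10; 10^2 ≡ 10² = 100 ≡ 17; 10^4 ≡ 17² = 289 ≡ 40; 10^8 ≡ 40² = 1600 ≡ 23; 10^16 ≡ 23² = 529 ≡ 31. Multiply: 10^31 = 10^16 × 10^8 × 10^4 × 10^2 × 10^1 ≡ 31 × 23 × 40 × 17 × 10 (mod 83): 31 × 23 = 713 ≡ 49; 49 × 40 = 1960 ≡ 51; 51 × 17 = 867 ≡ 37; 37 × 10 = 370 ≡ 38. So 10^31 ≡ 38 (mod 83).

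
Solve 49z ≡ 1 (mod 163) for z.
49^(-1) ≡ 10 (mod 163). Verification: 49 × 10 = 490 ≡ 1 (mod 163)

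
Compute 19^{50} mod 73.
41

Using successive squaring:
Binary expansion of 50: 110010
Powers of 19 mod 73 (each is the square of the previous):
  19^1 ≡ 19 (mod 73)
  19^2 ≡ 19² = 361 ≡ 69 (mod 73)
  19^4 ≡ 69² = 4761 ≡ 16 (mod 73)
  19^8 ≡ 16² = 256 ≡ 37 (mod 73)
  19^16 ≡ 37² = 1369 ≡ 55 (mod 73)
  19^32 ≡ 55² = 3025 ≡ 32 (mod 73)
50 = 32 + 16 + 2, so 19^50 = 19^32 × 19^16 × 19^2 ≡ 32 × 55 × 69 (mod 73)
Multiplying step by step:
  32 × 55 = 1760 ≡ 8 (mod 73)
  8 × 69 = 552 ≡ 41 (mod 73)
Result: 19^50 ≡ 41 (mod 73)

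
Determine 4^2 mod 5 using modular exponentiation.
2 = 2 (binary 10). Repeated squaring mod 5: 4^1 ≡ 4; 4^2 ≡ 4² = 16 ≡ 1. So 4^2 ≡ 1 (mod 5).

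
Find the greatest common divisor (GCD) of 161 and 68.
1

Using the Euclidean algorithm:
161 = 2 × 68 + 25
68 = 2 × 25 + 18
25 = 1 × 18 + 7
18 = 2 × 7 + 4
7 = 1 × 4 + 3
4 = 1 × 3 + 1
3 = 3 × 1 + 0

GCD(161, 68) = 1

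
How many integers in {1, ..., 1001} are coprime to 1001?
720

Prime factorization: 1001 = 7 × 11 × 13
Using the formula φ(n) = n × Π(1 - 1/p) for each prime factor p:
φ(1001) = 1001 × (1 - 1/7) × (1 - 1/11) × (1 - 1/13)
φ(1001) = 720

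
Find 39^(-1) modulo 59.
56

Using Extended Euclidean Algorithm:
gcd(39, 59) = 1
Bezout coefficients: 39 × -3 + 59 × 2 = 1
So 39 × -3 ≡ 1 (mod 59)
The inverse is -3 mod 59 = 56
Verification: 39 × 56 = 2184 = 37 × 59 + 1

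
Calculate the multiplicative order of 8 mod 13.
Powers of 8 mod 13: 8^1≡8, 8^2≡12, 8^3≡5, 8^4≡1. Order = 4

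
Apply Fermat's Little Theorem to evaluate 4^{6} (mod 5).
1

By Fermat's Little Theorem, a^(p-1) ≡ 1 (mod p) for prime p and gcd(a, p) = 1
Here p = 5, so 4^4 ≡ 1 (mod 5)
We can reduce the exponent: 6 mod 4 = 2
So 4^6 ≡ 4^2 (mod 5)
Computing: 4^2 mod 5 = 1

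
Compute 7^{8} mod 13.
3

Using successive squaring:
Binary expansion of 8: 1000
Powers of 7 mod 13 (each is the square of the previous):
  7^1 ≡ 7 (mod 13)
  7^2 ≡ 7² = 49 ≡ 10 (mod 13)
  7^4 ≡ 10² = 100 ≡ 9 (mod 13)
  7^8 ≡ 9² = 81 ≡ 3 (mod 13)
8 is a power of 2, so 7^8 is the last square: ≡ 3 (mod 13)
Result: 7^8 ≡ 3 (mod 13)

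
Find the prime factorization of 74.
2 × 37

Divide by primes starting from smallest:
74 ÷ 2 = 37
37 ÷ 37 = 1

74 = 2 × 37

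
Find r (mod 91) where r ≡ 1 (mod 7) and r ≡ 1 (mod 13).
M = 7 × 13 = 91. M₁ = 13, y₁ ≡ 6 (mod 7). M₂ = 7, y₂ ≡ 2 (mod 13). r = 1×13×6 + 1×7×2 ≡ 1 (mod 91)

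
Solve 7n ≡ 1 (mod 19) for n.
11

Using Extended Euclidean Algorithm:
gcd(7, 19) = 1
Bezout coefficients: 7 × -8 + 19 × 3 = 1
So 7 × -8 ≡ 1 (mod 19)
The inverse is -8 mod 19 = 11
Verification: 7 × 11 = 77 = 4 × 19 + 1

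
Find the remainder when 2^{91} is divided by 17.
By Fermat: 2^{16} ≡ 1 (mod 17). 91 = 5×16 + 11. So 2^{91} ≡ 2^{11} ≡ 8 (mod 17)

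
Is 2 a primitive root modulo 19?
Yes

To verify, check if 2^(18/q) ≢ 1 (mod 19) for each prime divisor q of 18
Divisors of 18 = 18: [1, 2, 3, 6, 9, 18]
  2^(18/2) = 2^9 ≡ 18 (mod 19)
  2^(18/3) = 2^6 ≡ 7 (mod 19)
Conclusion: 2 is a primitive root modulo 19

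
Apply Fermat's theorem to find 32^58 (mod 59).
By Fermat's Little Theorem, 32^{58} ≡ 1 (mod 59) since 59 is prime and gcd(32, 59) = 1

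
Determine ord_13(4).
Powers of 4 mod 13: 4^1≡4, 4^2≡3, 4^3≡12, 4^4≡9, 4^5≡10, 4^6≡1. Order = 6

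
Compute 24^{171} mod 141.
108

Using successive squaring:
Binary expansion of 171: 10101011
Powers of 24 mod 141 (each is the square of the previous):
  24^1 ≡ 24 (mod 141)
  24^2 ≡ 24² = 576 ≡ 12 (mod 141)
  24^4 ≡ 12² = 144 ≡ 3 (mod 141)
  24^8 ≡ 3² = 9 ≡ 9 (mod 141)
  24^16 ≡ 9² = 81 ≡ 81 (mod 141)
  24^32 ≡ 81² = 6561 ≡ 75 (mod 141)
  24^64 ≡ 75² = 5625 ≡ 126 (mod 141)
  24^128 ≡ 126² = 15876 ≡ 84 (mod 141)
171 = 128 + 32 + 8 + 2 + 1, so 24^171 = 24^128 × 24^32 × 24^8 × 24^2 × 24^1 ≡ 84 × 75 × 9 × 12 × 24 (mod 141)
Multiplying step by step:
  84 × 75 = 6300 ≡ 96 (mod 141)
  96 × 9 = 864 ≡ 18 (mod 141)
  18 × 12 = 216 ≡ 75 (mod 141)
  75 × 24 = 1800 ≡ 108 (mod 141)
Result: 24^171 ≡ 108 (mod 141)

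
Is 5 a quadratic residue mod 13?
By Euler's criterion: 5^{6} ≡ 12 (mod 13). Since this equals -1 (≡ 12), 5 is not a QR.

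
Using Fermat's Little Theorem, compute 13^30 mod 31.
By Fermat's Little Theorem, 13^{30} ≡ 1 (mod 31) since 31 is prime and gcd(13, 31) = 1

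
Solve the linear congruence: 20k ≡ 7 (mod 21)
14

Since gcd(20, 21) = 1 divides 7, a solution exists.
Multiply both sides by the inverse of 20 mod 21:
  20^(-1) mod 21 = 20
  x ≡ 20 × 7 ≡ 140 ≡ 14 (mod 21)
Verification: 20 × 14 = 280 = 13 × 21 + 7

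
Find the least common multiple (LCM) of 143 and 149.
21307

First find GCD(143, 149) using the Euclidean algorithm:
143 = 0 × 149 + 143
149 = 1 × 143 + 6
143 = 23 × 6 + 5
6 = 1 × 5 + 1
5 = 5 × 1 + 0
GCD(143, 149) = 1

LCM formula: LCM(a, b) = (a × b) / GCD(a, b)
LCM(143, 149) = (143 × 149) / 1
LCM(143, 149) = 21307 / 1
LCM(143, 149) = 21307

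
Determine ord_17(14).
Powers of 14 mod 17: 14^1≡14, 14^2≡9, 14^3≡7, 14^4≡13, 14^5≡12, 14^6≡15, 14^7≡6, 14^8≡16, 14^9≡3, 14^10≡8, 14^11≡10, 14^12≡4, 14^13≡5, 14^14≡2, 14^15≡11, 14^16≡1. Order = 16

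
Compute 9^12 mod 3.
Using repeated squaring. 9 ≡ 0 (mod 3). 12 = 8 + 4 (binary 1100). Repeated squaring mod 3: 0^1 ≡ 0; 0^2 ≡ 0² = 0 ≡ 0; 0^4 ≡ 0² = 0 ≡ 0; 0^8 ≡ 0² = 0 ≡ 0. Multiply: 9^12 ≡ 0^8 × 0^4 ≡ 0 × 0 (mod 3): 0 × 0 = 0 ≡ 0. So 9^12 ≡ 0 (mod 3).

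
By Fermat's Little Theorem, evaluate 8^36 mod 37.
By Fermat's Little Theorem, 8^{36} ≡ 1 (mod 37) since 37 is prime and gcd(8, 37) = 1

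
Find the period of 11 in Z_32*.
Powers of 11 mod 32: 11^1≡11, 11^2≡25, 11^3≡19, 11^4≡17, 11^5≡27, 11^6≡9, 11^7≡3, 11^8≡1. Order = 8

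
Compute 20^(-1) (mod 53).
8

Using Extended Euclidean Algorithm:
gcd(20, 53) = 1
Bezout coefficients: 20 × 8 + 53 × -3 = 1
So 20 × 8 ≡ 1 (mod 53)
The inverse is 8 mod 53 = 8
Verification: 20 × 8 = 160 = 3 × 53 + 1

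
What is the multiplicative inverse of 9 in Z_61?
9^(-1) ≡ 34 (mod 61). Verification: 9 × 34 = 306 ≡ 1 (mod 61)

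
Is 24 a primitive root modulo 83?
Yes

To verify, check if 24^(82/q) ≢ 1 (mod 83) for each prime divisor q of 82
Divisors of 82 = 82: [1, 2, 41, 82]
  24^(82/41) = 24^2 ≡ 78 (mod 83)
  24^(82/2) = 24^41 ≡ 82 (mod 83)
Conclusion: 24 is a primitive root modulo 83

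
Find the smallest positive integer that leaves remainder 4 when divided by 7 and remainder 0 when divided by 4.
M = 7 × 4 = 28. M₁ = 4, y₁ ≡ 2 (mod 7). M₂ = 7, y₂ ≡ 3 (mod 4). r = 4×4×2 + 0×7×3 ≡ 4 (mod 28). The smallest positive such number is 4.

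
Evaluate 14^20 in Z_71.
Using repeated squaring. 20 = 16 + 4 (binary 10100). Repeated squaring mod 71: 14^1 ≡ 14; 14^2 ≡ 14² = 196 ≡ 54; 14^4 ≡ 54² = 2916 ≡ 5; 14^8 ≡ 5² = 25 ≡ 25; 14^16 ≡ 25² = 625 ≡ 57. Multiply: 14^20 = 14^16 × 14^4 ≡ 57 × 5 (mod 71): 57 × 5 = 285 ≡ 1. So 14^20 ≡ 1 (mod 71).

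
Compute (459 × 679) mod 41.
20

(459 × 679) = 311661
311661 mod 41 = 20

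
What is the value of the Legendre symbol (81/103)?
(81/103) = 81^{51} mod 103 = 1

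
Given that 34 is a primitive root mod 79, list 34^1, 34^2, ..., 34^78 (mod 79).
g^1, g^2, ..., g^{78} mod 79: {34, 50, 41, 51, 75, 22, 37, 73, 33, 16, 70, 10, 24, 26, 15, 36, 39, 62, 54, 19, 14, 2, 68, 21, 3, 23, 71, 44, 74, 67, 66, 32, 61, 20, 48, 52, 30, 72, 78, 45, 29, 38, 28, 4, 57, 42, 6, 46, 63, 9, 69, 55, 53, 64, 43, 40, 17, 25, 60, 65, 77, 11, 58, 76, 56, 8, 35, 5, 12, 13, 47, 18, 59, 31, 27, 49, 7, 1}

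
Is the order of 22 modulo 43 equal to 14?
Yes, ord_43(22) = 14.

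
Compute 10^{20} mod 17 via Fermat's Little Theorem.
4

By Fermat's Little Theorem, a^(p-1) ≡ 1 (mod p) for prime p and gcd(a, p) = 1
Here p = 17, so 10^16 ≡ 1 (mod 17)
We can reduce the exponent: 20 mod 16 = 4
So 10^20 ≡ 10^4 (mod 17)
Computing: 10^4 mod 17 = 4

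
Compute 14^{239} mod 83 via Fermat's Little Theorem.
60

By Fermat's Little Theorem, a^(p-1) ≡ 1 (mod p) for prime p and gcd(a, p) = 1
Here p = 83, so 14^82 ≡ 1 (mod 83)
We can reduce the exponent: 239 mod 82 = 75
So 14^239 ≡ 14^75 (mod 83)
Computing: 14^75 mod 83 = 60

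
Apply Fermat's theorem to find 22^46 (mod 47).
By Fermat's Little Theorem, 22^{46} ≡ 1 (mod 47) since 47 is prime and gcd(22, 47) = 1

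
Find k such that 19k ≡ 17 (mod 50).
43

Since gcd(19, 50) = 1 divides 17, a solution exists.
Multiply both sides by the inverse of 19 mod 50:
  19^(-1) mod 50 = 29
  x ≡ 29 × 17 ≡ 493 ≡ 43 (mod 50)
Verification: 19 × 43 = 817 = 16 × 50 + 17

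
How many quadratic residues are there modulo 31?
For prime 31, there are (p-1)/2 = (31-1)/2 = 15 quadratic residues (excluding 0).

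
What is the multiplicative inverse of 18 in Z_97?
27

Using Extended Euclidean Algorithm:
gcd(18, 97) = 1
Bezout coefficients: 18 × 27 + 97 × -5 = 1
So 18 × 27 ≡ 1 (mod 97)
The inverse is 27 mod 97 = 27
Verification: 18 × 27 = 486 = 5 × 97 + 1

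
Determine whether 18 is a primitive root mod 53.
p - 1 = 52 has prime divisors 2, 13. Check 18^(52/q) mod 53 for each: 18^(52/2) = 18^26 ≡ 52, 18^(52/13) = 18^4 ≡ 36 (mod 53). None of these is 1, so 18 has order 52 = φ(53), so it is a primitive root mod 53.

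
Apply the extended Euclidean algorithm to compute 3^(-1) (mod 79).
Extended GCD: 3(-26) + 79(1) = 1. So 3^(-1) ≡ 53 ≡ 53 (mod 79). Verify: 3 × 53 = 159 ≡ 1 (mod 79)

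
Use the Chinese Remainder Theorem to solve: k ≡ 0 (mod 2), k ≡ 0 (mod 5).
M = 2 × 5 = 10. M₁ = 5, y₁ ≡ 1 (mod 2). M₂ = 2, y₂ ≡ 3 (mod 5). k = 0×5×1 + 0×2×3 ≡ 0 (mod 10)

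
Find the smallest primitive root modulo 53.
p - 1 = 52 has prime divisors 2, 13. h is a primitive root mod 53 iff h^(52/q) ≢ 1 (mod 53) for each such q.
h = 2: 2^26 ≡ 52, 2^4 ≡ 16 (mod 53); none is 1, so 2 has order 52 and is a primitive root.
The smallest primitive root mod 53 is g = 2.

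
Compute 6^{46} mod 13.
4

Using successive squaring:
Binary expansion of 46: 101110
Powers of 6 mod 13 (each is the square of the previous):
  6^1 ≡ 6 (mod 13)
  6^2 ≡ 6² = 36 ≡ 10 (mod 13)
  6^4 ≡ 10² = 100 ≡ 9 (mod 13)
  6^8 ≡ 9² = 81 ≡ 3 (mod 13)
  6^16 ≡ 3² = 9 ≡ 9 (mod 13)
  6^32 ≡ 9² = 81 ≡ 3 (mod 13)
46 = 32 + 8 + 4 + 2, so 6^46 = 6^32 × 6^8 × 6^4 × 6^2 ≡ 3 × 3 × 9 × 10 (mod 13)
Multiplying step by step:
  3 × 3 = 9 ≡ 9 (mod 13)
  9 × 9 = 81 ≡ 3 (mod 13)
  3 × 10 = 30 ≡ 4 (mod 13)
Result: 6^46 ≡ 4 (mod 13)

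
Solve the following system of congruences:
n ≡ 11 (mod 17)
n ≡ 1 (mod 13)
79

Using the Chinese Remainder Theorem:
M = product of moduli = 221
For equation 1: M_1 = 13, 13 ≡ 13 (mod 17), inverse of 13 mod 17 is 4 (check: 13 × 4 = 52 ≡ 1 (mod 17))
For equation 2: M_2 = 17, 17 ≡ 4 (mod 13), inverse of 17 mod 13 is 10 (check: 4 × 10 = 40 ≡ 1 (mod 13))
Combine: n ≡ Σ r_i×M_i×(M_i⁻¹ mod m_i) = 11×13×4 + 1×17×10 = 572 + 170 = 742
742 mod 221 = 79
n ≡ 79 (mod 221)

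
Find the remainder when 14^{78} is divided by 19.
By Fermat: 14^{18} ≡ 1 (mod 19). 78 = 4×18 + 6. So 14^{78} ≡ 14^{6} ≡ 7 (mod 19)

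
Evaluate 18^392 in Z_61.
Using Fermat: 18^{60} ≡ 1 (mod 61). 392 ≡ 32 (mod 60). So 18^{392} ≡ 18^{32} ≡ 42 (mod 61)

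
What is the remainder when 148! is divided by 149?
By Wilson's theorem, (148)! ≡ -1 ≡ 148 (mod 149)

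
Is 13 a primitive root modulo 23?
No

To verify, check if 13^(22/q) ≢ 1 (mod 23) for each prime divisor q of 22
Divisors of 22 = 22: [1, 2, 11, 22]
  13^(22/2) = 13^11 ≡ 1 (mod 23)
  13^(22/11) = 13^2 ≡ 8 (mod 23)
Conclusion: 13 is not a primitive root modulo 23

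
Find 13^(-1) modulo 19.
3

Using Extended Euclidean Algorithm:
gcd(13, 19) = 1
Bezout coefficients: 13 × 3 + 19 × -2 = 1
So 13 × 3 ≡ 1 (mod 19)
The inverse is 3 mod 19 = 3
Verification: 13 × 3 = 39 = 2 × 19 + 1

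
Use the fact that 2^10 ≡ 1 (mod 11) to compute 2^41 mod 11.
By Fermat: 2^{10} ≡ 1 (mod 11). 41 = 4×10 + 1. So 2^{41} ≡ 2^{1} ≡ 2 (mod 11)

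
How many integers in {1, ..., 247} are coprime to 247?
216

Prime factorization: 247 = 13 × 19
Using the formula φ(n) = n × Π(1 - 1/p) for each prime factor p:
φ(247) = 247 × (1 - 1/13) × (1 - 1/19)
φ(247) = 216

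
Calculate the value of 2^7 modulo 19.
7 = 4 + 2 + 1 (binary 111). Repeated squaring mod 19: 2^1 ≡ 2; 2^2 ≡ 2² = 4 ≡ 4; 2^4 ≡ 4² = 16 ≡ 16. Multiply: 2^7 = 2^4 × 2^2 × 2^1 ≡ 16 × 4 × 2 (mod 19): 16 × 4 = 64 ≡ 7; 7 × 2 = 14 ≡ 14. So 2^7 ≡ 14 (mod 19).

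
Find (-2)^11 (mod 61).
Using repeated squaring. (-2) ≡ 59 (mod 61). 11 = 8 + 2 + 1 (binary 1011). Repeated squaring mod 61: 59^1 ≡ 59; 59^2 ≡ 59² = 3481 ≡ 4; 59^4 ≡ 4² = 16 ≡ 16; 59^8 ≡ 16² = 256 ≡ 12. Multiply: (-2)^11 ≡ 59^8 × 59^2 × 59^1 ≡ 12 × 4 × 59 (mod 61): 12 × 4 = 48 ≡ 48; 48 × 59 = 2832 ≡ 26. So (-2)^11 ≡ 26 (mod 61).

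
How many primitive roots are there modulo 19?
Number of primitive roots mod 19 = φ(18) = 6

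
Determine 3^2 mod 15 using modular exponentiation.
2 = 2 (binary 10). Repeated squaring mod 15: 3^1 ≡ 3; 3^2 ≡ 3² = 9 ≡ 9. So 3^2 ≡ 9 (mod 15).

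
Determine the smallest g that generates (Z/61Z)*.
2

A primitive root g modulo p has order p-1 = 60
Prime divisors of 60: [2, 3, 5]
g is a primitive root iff g^(60/q) ≢ 1 (mod 61) for each prime divisor q
Testing small values:
  g = 2: 2^30 ≡ 60, 2^20 ≡ 47, 2^12 ≡ 9 (mod 61) → none is 1, primitive root!
The smallest primitive root is 2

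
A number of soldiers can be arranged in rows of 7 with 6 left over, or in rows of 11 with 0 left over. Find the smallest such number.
M = 7 × 11 = 77. M₁ = 11, y₁ ≡ 2 (mod 7). M₂ = 7, y₂ ≡ 8 (mod 11). x = 6×11×2 + 0×7×8 ≡ 55 (mod 77). The smallest positive such number is 55.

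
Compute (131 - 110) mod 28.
21

(131 - 110) = 21
21 mod 28 = 21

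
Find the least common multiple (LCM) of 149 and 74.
11026

First find GCD(149, 74) using the Euclidean algorithm:
149 = 2 × 74 + 1
74 = 74 × 1 + 0
GCD(149, 74) = 1

LCM formula: LCM(a, b) = (a × b) / GCD(a, b)
LCM(149, 74) = (149 × 74) / 1
LCM(149, 74) = 11026 / 1
LCM(149, 74) = 11026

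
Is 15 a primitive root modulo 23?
p - 1 = 22 has prime divisors 2, 11. Check 15^(22/q) mod 23 for each: 15^(22/2) = 15^11 ≡ 22, 15^(22/11) = 15^2 ≡ 18 (mod 23). None of these is 1, so 15 has order 22 = φ(23), so it is a primitive root mod 23.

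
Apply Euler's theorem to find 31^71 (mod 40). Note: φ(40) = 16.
By Euler: 31^{16} ≡ 1 (mod 40) since gcd(31, 40) = 1. 71 = 4×16 + 7. So 31^{71} ≡ 31^{7} ≡ 31 (mod 40)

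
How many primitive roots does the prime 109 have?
Number of primitive roots mod 109 = φ(108) = 36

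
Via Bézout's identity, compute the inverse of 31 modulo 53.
Extended GCD: 31(12) + 53(-7) = 1. So 31^(-1) ≡ 12 ≡ 12 (mod 53). Verify: 31 × 12 = 372 ≡ 1 (mod 53)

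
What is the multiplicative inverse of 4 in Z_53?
4^(-1) ≡ 40 (mod 53). Verification: 4 × 40 = 160 ≡ 1 (mod 53)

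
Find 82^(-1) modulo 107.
77

Using Extended Euclidean Algorithm:
gcd(82, 107) = 1
Bezout coefficients: 82 × -30 + 107 × 23 = 1
So 82 × -30 ≡ 1 (mod 107)
The inverse is -30 mod 107 = 77
Verification: 82 × 77 = 6314 = 59 × 107 + 1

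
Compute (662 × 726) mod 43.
1

(662 × 726) = 480612
480612 mod 43 = 1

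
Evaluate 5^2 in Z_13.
2 = 2 (binary 10). Repeated squaring mod 13: 5^1 ≡ 5; 5^2 ≡ 5² = 25 ≡ 12. So 5^2 ≡ 12 (mod 13).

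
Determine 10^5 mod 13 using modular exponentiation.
5 = 4 + 1 (binary 101). Repeated squaring mod 13: 10^1 ≡ 10; 10^2 ≡ 10² = 100 ≡ 9; 10^4 ≡ 9² = 81 ≡ 3. Multiply: 10^5 = 10^4 × 10^1 ≡ 3 × 10 (mod 13): 3 × 10 = 30 ≡ 4. So 10^5 ≡ 4 (mod 13).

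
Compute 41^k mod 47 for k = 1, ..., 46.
g^1, g^2, ..., g^{46} mod 47: {41, 36, 19, 27, 26, 32, 43, 24, 44, 18, 33, 37, 13, 16, 45, 12, 22, 9, 40, 42, 30, 8, 46, 6, 11, 28, 20, 21, 15, 4, 23, 3, 29, 14, 10, 34, 31, 2, 35, 25, 38, 7, 5, 17, 39, 1}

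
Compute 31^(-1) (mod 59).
40

Using Extended Euclidean Algorithm:
gcd(31, 59) = 1
Bezout coefficients: 31 × -19 + 59 × 10 = 1
So 31 × -19 ≡ 1 (mod 59)
The inverse is -19 mod 59 = 40
Verification: 31 × 40 = 1240 = 21 × 59 + 1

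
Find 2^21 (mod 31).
Using repeated squaring. 21 = 16 + 4 + 1 (binary 10101). Repeated squaring mod 31: 2^1 ≡ 2; 2^2 ≡ 2² = 4 ≡ 4; 2^4 ≡ 4² = 16 ≡ 16; 2^8 ≡ 16² = 256 ≡ 8; 2^16 ≡ 8² = 64 ≡ 2. Multiply: 2^21 = 2^16 × 2^4 × 2^1 ≡ 2 × 16 × 2 (mod 31): 2 × 16 = 32 ≡ 1; 1 × 2 = 2 ≡ 2. So 2^21 ≡ 2 (mod 31).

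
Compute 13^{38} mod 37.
21

Using successive squaring:
Binary expansion of 38: 100110
Powers of 13 mod 37 (each is the square of the previous):
  13^1 ≡ 13 (mod 37)
  13^2 ≡ 13² = 169 ≡ 21 (mod 37)
  13^4 ≡ 21² = 441 ≡ 34 (mod 37)
  13^8 ≡ 34² = 1156 ≡ 9 (mod 37)
  13^16 ≡ 9² = 81 ≡ 7 (mod 37)
  13^32 ≡ 7² = 49 ≡ 12 (mod 37)
38 = 32 + 4 + 2, so 13^38 = 13^32 × 13^4 × 13^2 ≡ 12 × 34 × 21 (mod 37)
Multiplying step by step:
  12 × 34 = 408 ≡ 1 (mod 37)
  1 × 21 = 21 ≡ 21 (mod 37)
Result: 13^38 ≡ 21 (mod 37)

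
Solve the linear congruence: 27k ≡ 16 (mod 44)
12

Since gcd(27, 44) = 1 divides 16, a solution exists.
Multiply both sides by the inverse of 27 mod 44:
  27^(-1) mod 44 = 31
  x ≡ 31 × 16 ≡ 496 ≡ 12 (mod 44)
Verification: 27 × 12 = 324 = 7 × 44 + 16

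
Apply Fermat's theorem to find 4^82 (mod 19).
By Fermat: 4^{18} ≡ 1 (mod 19). 82 = 4×18 + 10. So 4^{82} ≡ 4^{10} ≡ 4 (mod 19)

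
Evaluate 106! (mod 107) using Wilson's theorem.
By Wilson's theorem, (106)! ≡ -1 ≡ 106 (mod 107)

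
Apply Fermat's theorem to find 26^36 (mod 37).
By Fermat's Little Theorem, 26^{36} ≡ 1 (mod 37) since 37 is prime and gcd(26, 37) = 1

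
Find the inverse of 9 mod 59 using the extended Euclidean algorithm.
Extended GCD: 9(-13) + 59(2) = 1. So 9^(-1) ≡ 46 ≡ 46 (mod 59). Verify: 9 × 46 = 414 ≡ 1 (mod 59)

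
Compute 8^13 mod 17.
Using repeated squaring. 13 = 8 + 4 + 1 (binary 1101). Repeated squaring mod 17: 8^1 ≡ 8; 8^2 ≡ 8² = 64 ≡ 13; 8^4 ≡ 13² = 169 ≡ 16; 8^8 ≡ 16² = 256 ≡ 1. Multiply: 8^13 = 8^8 × 8^4 × 8^1 ≡ 1 × 16 × 8 (mod 17): 1 × 16 = 16 ≡ 16; 16 × 8 = 128 ≡ 9. So 8^13 ≡ 9 (mod 17).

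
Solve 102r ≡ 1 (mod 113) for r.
102^(-1) ≡ 41 (mod 113). Verification: 102 × 41 = 4182 ≡ 1 (mod 113)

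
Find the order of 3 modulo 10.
Powers of 3 mod 10: 3^1≡3, 3^2≡9, 3^3≡7, 3^4≡1. Order = 4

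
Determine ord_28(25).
Powers of 25 mod 28: 25^1≡25, 25^2≡9, 25^3≡1. Order = 3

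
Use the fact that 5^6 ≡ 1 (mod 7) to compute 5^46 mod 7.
By Fermat: 5^{6} ≡ 1 (mod 7). 46 = 7×6 + 4. So 5^{46} ≡ 5^{4} ≡ 2 (mod 7)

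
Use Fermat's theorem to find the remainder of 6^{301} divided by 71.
57

By Fermat's Little Theorem, a^(p-1) ≡ 1 (mod p) for prime p and gcd(a, p) = 1
Here p = 71, so 6^70 ≡ 1 (mod 71)
We can reduce the exponent: 301 mod 70 = 21
So 6^301 ≡ 6^21 (mod 71)
Computing: 6^21 mod 71 = 57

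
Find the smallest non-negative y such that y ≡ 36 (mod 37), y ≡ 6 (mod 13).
110

Using the Chinese Remainder Theorem:
M = product of moduli = 481
For equation 1: M_1 = 13, 13 ≡ 13 (mod 37), inverse of 13 mod 37 is 20 (check: 13 × 20 = 260 ≡ 1 (mod 37))
For equation 2: M_2 = 37, 37 ≡ 11 (mod 13), inverse of 37 mod 13 is 6 (check: 11 × 6 = 66 ≡ 1 (mod 13))
Combine: y ≡ Σ r_i×M_i×(M_i⁻¹ mod m_i) = 36×13×20 + 6×37×6 = 9360 + 1332 = 10692
10692 mod 481 = 110
y ≡ 110 (mod 481)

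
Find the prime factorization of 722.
2 × 19^2

Divide by primes starting from smallest:
722 ÷ 2 = 361
361 ÷ 19 = 19
19 ÷ 19 = 1

722 = 2 × 19^2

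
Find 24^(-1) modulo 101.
80

Using Extended Euclidean Algorithm:
gcd(24, 101) = 1
Bezout coefficients: 24 × -21 + 101 × 5 = 1
So 24 × -21 ≡ 1 (mod 101)
The inverse is -21 mod 101 = 80
Verification: 24 × 80 = 1920 = 19 × 101 + 1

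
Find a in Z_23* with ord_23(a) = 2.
22 has order 2 mod 23 since 22^{2} ≡ 1 (mod 23) and no smaller power works.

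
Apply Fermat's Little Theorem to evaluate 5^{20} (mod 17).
13

By Fermat's Little Theorem, a^(p-1) ≡ 1 (mod p) for prime p and gcd(a, p) = 1
Here p = 17, so 5^16 ≡ 1 (mod 17)
We can reduce the exponent: 20 mod 16 = 4
So 5^20 ≡ 5^4 (mod 17)
Computing: 5^4 mod 17 = 13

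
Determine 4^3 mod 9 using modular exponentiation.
3 = 2 + 1 (binary 11). Repeated squaring mod 9: 4^1 ≡ 4; 4^2 ≡ 4² = 16 ≡ 7. Multiply: 4^3 = 4^2 × 4^1 ≡ 7 × 4 (mod 9): 7 × 4 = 28 ≡ 1. So 4^3 ≡ 1 (mod 9).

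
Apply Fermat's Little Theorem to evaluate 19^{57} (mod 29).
19

By Fermat's Little Theorem, a^(p-1) ≡ 1 (mod p) for prime p and gcd(a, p) = 1
Here p = 29, so 19^28 ≡ 1 (mod 29)
We can reduce the exponent: 57 mod 28 = 1
So 19^57 ≡ 19^1 (mod 29)
Computing: 19^1 mod 29 = 19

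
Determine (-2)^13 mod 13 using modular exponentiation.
Using Fermat: (-2)^{12} ≡ 1 (mod 13). 13 ≡ 1 (mod 12). So (-2)^{13} ≡ (-2)^{1} ≡ 11 (mod 13)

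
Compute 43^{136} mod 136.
1

Using successive squaring:
Binary expansion of 136: 10001000
Powers of 43 mod 136 (each is the square of the previous):
  43^1 ≡ 43 (mod 136)
  43^2 ≡ 43² = 1849 ≡ 81 (mod 136)
  43^4 ≡ 81² = 6561 ≡ 33 (mod 136)
  43^8 ≡ 33² = 1089 ≡ 1 (mod 136)
  43^16 ≡ 1² = 1 ≡ 1 (mod 136)
  43^32 ≡ 1² = 1 ≡ 1 (mod 136)
  43^64 ≡ 1² = 1 ≡ 1 (mod 136)
  43^128 ≡ 1² = 1 ≡ 1 (mod 136)
136 = 128 + 8, so 43^136 = 43^128 × 43^8 ≡ 1 × 1 (mod 136)
Multiplying step by step:
  1 × 1 = 1 ≡ 1 (mod 136)
Result: 43^136 ≡ 1 (mod 136)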